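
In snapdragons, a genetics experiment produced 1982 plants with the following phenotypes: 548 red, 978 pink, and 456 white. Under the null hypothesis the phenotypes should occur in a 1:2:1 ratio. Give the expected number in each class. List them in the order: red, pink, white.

The 1:2:1 ratio has 4 parts, so with N = 1982 the expected counts are:
  red: 1982 × 1/4 = 495.5
  pink: 1982 × 2/4 = 991
  white: 1982 × 1/4 = 495.5

495.5, 991, 495.5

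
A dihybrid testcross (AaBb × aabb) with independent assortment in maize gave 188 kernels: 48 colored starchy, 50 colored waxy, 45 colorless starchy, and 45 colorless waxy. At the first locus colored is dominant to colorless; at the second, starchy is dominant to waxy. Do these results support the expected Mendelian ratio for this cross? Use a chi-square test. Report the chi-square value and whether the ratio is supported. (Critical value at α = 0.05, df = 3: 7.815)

0.383; consistent

A dihybrid testcross with independent assortment gives a 1:1:1:1 ratio.
Under the 1:1:1:1 hypothesis (Σ ratio = 4, N = 188):
  colored starchy: 188 × 1/4 = 47
  colored waxy: 188 × 1/4 = 47
  colorless starchy: 188 × 1/4 = 47
  colorless waxy: 188 × 1/4 = 47
χ² = Σ (O − E)² / E
  colored starchy: (48 − 47)² / 47 = 0.0213
  colored waxy: (50 − 47)² / 47 = 0.1915
  colorless starchy: (45 − 47)² / 47 = 0.0851
  colorless waxy: (45 − 47)² / 47 = 0.0851
χ² = 0.0213 + 0.1915 + 0.0851 + 0.0851 = 0.383
Degrees of freedom = 4 − 1 = 3; critical value at α = 0.05 is 7.815.
Since 0.383 < 7.815, we fail to reject the null hypothesis — the data are consistent with the 1:1:1:1 ratio.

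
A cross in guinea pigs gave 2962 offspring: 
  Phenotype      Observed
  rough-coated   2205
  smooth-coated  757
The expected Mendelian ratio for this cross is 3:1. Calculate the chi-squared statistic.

0.490

Total ratio parts = 4. Expected numbers out of 2962:
  rough-coated: 2962 × 3/4 = 2221.5
  smooth-coated: 2962 × 1/4 = 740.5
χ² = Σ (O − E)² / E
  rough-coated: (2205 − 2221.5)² / 2221.5 = 0.1226
  smooth-coated: (757 − 740.5)² / 740.5 = 0.3677
χ² = 0.1226 + 0.3677 = 0.4903 ≈ 0.490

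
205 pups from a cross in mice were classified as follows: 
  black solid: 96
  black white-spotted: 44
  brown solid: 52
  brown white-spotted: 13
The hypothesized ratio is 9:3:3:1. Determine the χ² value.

8.828

Total ratio parts = 16. Expected numbers out of 205:
  black solid: 205 × 9/16 = 115.3125
  black white-spotted: 205 × 3/16 = 38.4375
  brown solid: 205 × 3/16 = 38.4375
  brown white-spotted: 205 × 1/16 = 12.8125
χ² = Σ (O − E)² / E
  black solid: (96 − 115.3125)² / 115.3125 = 3.2345
  black white-spotted: (44 − 38.4375)² / 38.4375 = 0.8050
  brown solid: (52 − 38.4375)² / 38.4375 = 4.7855
  brown white-spotted: (13 − 12.8125)² / 12.8125 = 0.0027
χ² = 3.2345 + 0.8050 + 4.7855 + 0.0027 = 8.8277 ≈ 8.828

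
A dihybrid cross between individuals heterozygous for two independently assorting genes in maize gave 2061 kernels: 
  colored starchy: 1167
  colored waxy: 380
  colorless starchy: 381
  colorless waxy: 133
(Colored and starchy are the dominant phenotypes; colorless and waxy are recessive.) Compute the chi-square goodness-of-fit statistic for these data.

A dihybrid F₂ with independent assortment and complete dominance at both loci gives a 9:3:3:1 phenotypic ratio.
Total ratio parts = 16. Expected numbers out of 2061:
  colored starchy: 2061 × 9/16 = 1159.3125
  colored waxy: 2061 × 3/16 = 386.4375
  colorless starchy: 2061 × 3/16 = 386.4375
  colorless waxy: 2061 × 1/16 = 128.8125
χ² = Σ (O − E)² / E
  colored starchy: (1167 − 1159.3125)² / 1159.3125 = 0.0510
  colored waxy: (380 − 386.4375)² / 386.4375 = 0.1072
  colorless starchy: (381 − 386.4375)² / 386.4375 = 0.0765
  colorless waxy: (133 − 128.8125)² / 128.8125 = 0.1361
χ² = 0.0510 + 0.1072 + 0.0765 + 0.1361 = 0.3708 ≈ 0.371

0.371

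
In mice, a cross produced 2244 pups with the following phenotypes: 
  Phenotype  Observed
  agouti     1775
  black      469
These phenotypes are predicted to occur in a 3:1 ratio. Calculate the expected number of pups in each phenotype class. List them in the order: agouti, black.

1683, 561

The 3:1 ratio has 4 parts, so with N = 2244 the expected counts are:
  agouti: 2244 × 3/4 = 1683
  black: 2244 × 1/4 = 561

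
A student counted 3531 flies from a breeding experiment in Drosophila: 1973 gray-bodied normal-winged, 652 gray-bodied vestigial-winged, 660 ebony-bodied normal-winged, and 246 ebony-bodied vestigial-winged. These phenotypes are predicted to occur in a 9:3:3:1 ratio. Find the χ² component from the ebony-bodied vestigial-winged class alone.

Under the 9:3:3:1 hypothesis (Σ ratio = 16, N = 3531):
  gray-bodied normal-winged: 3531 × 9/16 = 1986.1875
  gray-bodied vestigial-winged: 3531 × 3/16 = 662.0625
  ebony-bodied normal-winged: 3531 × 3/16 = 662.0625
  ebony-bodied vestigial-winged: 3531 × 1/16 = 220.6875
Contribution of ebony-bodied vestigial-winged: (246 − 220.6875)² / 220.6875 = 2.9033

2.903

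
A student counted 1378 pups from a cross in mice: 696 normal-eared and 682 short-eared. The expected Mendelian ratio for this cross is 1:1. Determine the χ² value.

Expected counts for N = 1378 under a 1:1 ratio (total parts = 2):
  normal-eared: 1378 × 1/2 = 689
  short-eared: 1378 × 1/2 = 689
χ² = Σ (O − E)² / E
  normal-eared: (696 − 689)² / 689 = 0.0711
  short-eared: (682 − 689)² / 689 = 0.0711
χ² = 0.0711 + 0.0711 = 0.1422 ≈ 0.142

0.142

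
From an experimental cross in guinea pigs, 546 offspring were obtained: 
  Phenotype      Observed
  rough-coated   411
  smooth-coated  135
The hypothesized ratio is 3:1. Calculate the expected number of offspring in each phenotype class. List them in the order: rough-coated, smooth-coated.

409.5, 136.5

Total ratio parts = 4. Expected numbers out of 546:
  rough-coated: 546 × 3/4 = 409.5
  smooth-coated: 546 × 1/4 = 136.5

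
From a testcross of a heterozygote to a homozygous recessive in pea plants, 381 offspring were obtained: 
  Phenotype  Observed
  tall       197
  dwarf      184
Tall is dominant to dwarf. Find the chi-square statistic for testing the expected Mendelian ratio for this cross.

0.444

A testcross of a heterozygote (Aa × aa) gives a 1:1 phenotypic ratio.
Total ratio parts = 2. Expected numbers out of 381:
  tall: 381 × 1/2 = 190.5
  dwarf: 381 × 1/2 = 190.5
χ² = Σ (O − E)² / E
  tall: (197 − 190.5)² / 190.5 = 0.2218
  dwarf: (184 − 190.5)² / 190.5 = 0.2218
χ² = 0.2218 + 0.2218 = 0.4436 ≈ 0.444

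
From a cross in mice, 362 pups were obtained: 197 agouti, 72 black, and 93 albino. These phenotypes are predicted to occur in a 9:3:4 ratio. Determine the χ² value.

0.535

The 9:3:4 ratio has 16 parts, so with N = 362 the expected counts are:
  agouti: 362 × 9/16 = 203.625
  black: 362 × 3/16 = 67.875
  albino: 362 × 4/16 = 90.5
χ² = Σ (O − E)² / E
  agouti: (197 − 203.625)² / 203.625 = 0.2155
  black: (72 − 67.875)² / 67.875 = 0.2507
  albino: (93 − 90.5)² / 90.5 = 0.0691
χ² = 0.2155 + 0.2507 + 0.0691 = 0.5353 ≈ 0.535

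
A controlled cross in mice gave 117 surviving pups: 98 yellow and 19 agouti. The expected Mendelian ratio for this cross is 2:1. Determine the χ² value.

15.385

The 2:1 ratio has 3 parts, so with N = 117 the expected counts are:
  yellow: 117 × 2/3 = 78
  agouti: 117 × 1/3 = 39
χ² = Σ (O − E)² / E
  yellow: (98 − 78)² / 78 = 5.1282
  agouti: (19 − 39)² / 39 = 10.2564
χ² = 5.1282 + 10.2564 = 15.3846 ≈ 15.385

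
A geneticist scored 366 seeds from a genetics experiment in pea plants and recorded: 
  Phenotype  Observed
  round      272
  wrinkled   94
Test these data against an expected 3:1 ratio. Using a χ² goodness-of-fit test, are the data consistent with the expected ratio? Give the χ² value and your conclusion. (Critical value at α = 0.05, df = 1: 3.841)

The 3:1 ratio has 4 parts, so with N = 366 the expected counts are:
  round: 366 × 3/4 = 274.5
  wrinkled: 366 × 1/4 = 91.5
χ² = Σ (O − E)² / E
  round: (272 − 274.5)² / 274.5 = 0.0228
  wrinkled: (94 − 91.5)² / 91.5 = 0.0683
χ² = 0.0228 + 0.0683 = 0.0911 ≈ 0.091
Degrees of freedom = 2 − 1 = 1; critical value at α = 0.05 is 3.841.
Since 0.091 < 3.841, we fail to reject the null hypothesis — the data are consistent with the 3:1 ratio.

0.091; consistent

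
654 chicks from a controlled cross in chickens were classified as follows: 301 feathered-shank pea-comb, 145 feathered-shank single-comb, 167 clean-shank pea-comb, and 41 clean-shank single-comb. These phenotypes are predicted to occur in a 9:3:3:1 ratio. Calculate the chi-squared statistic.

Under the 9:3:3:1 hypothesis (Σ ratio = 16, N = 654):
  feathered-shank pea-comb: 654 × 9/16 = 367.875
  feathered-shank single-comb: 654 × 3/16 = 122.625
  clean-shank pea-comb: 654 × 3/16 = 122.625
  clean-shank single-comb: 654 × 1/16 = 40.875
χ² = Σ (O − E)² / E
  feathered-shank pea-comb: (301 − 367.875)² / 367.875 = 12.1570
  feathered-shank single-comb: (145 − 122.625)² / 122.625 = 4.0827
  clean-shank pea-comb: (167 − 122.625)² / 122.625 = 16.0582
  clean-shank single-comb: (41 − 40.875)² / 40.875 = 0.0004
χ² = 12.1570 + 4.0827 + 16.0582 + 0.0004 = 32.2983 ≈ 32.298

32.298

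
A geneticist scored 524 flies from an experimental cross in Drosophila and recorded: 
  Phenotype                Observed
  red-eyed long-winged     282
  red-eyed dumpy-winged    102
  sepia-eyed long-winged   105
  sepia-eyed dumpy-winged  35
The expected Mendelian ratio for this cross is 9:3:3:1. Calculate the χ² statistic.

Expected counts for N = 524 under a 9:3:3:1 ratio (total parts = 16):
  red-eyed long-winged: 524 × 9/16 = 294.75
  red-eyed dumpy-winged: 524 × 3/16 = 98.25
  sepia-eyed long-winged: 524 × 3/16 = 98.25
  sepia-eyed dumpy-winged: 524 × 1/16 = 32.75
χ² = Σ (O − E)² / E
  red-eyed long-winged: (282 − 294.75)² / 294.75 = 0.5515
  red-eyed dumpy-winged: (102 − 98.25)² / 98.25 = 0.1431
  sepia-eyed long-winged: (105 − 98.25)² / 98.25 = 0.4637
  sepia-eyed dumpy-winged: (35 − 32.75)² / 32.75 = 0.1546
χ² = 0.5515 + 0.1431 + 0.4637 + 0.1546 = 1.3129 ≈ 1.313

1.313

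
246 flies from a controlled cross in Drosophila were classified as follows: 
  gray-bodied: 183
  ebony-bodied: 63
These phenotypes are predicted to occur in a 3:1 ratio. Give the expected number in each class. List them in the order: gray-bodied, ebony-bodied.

184.5, 61.5

Expected counts for N = 246 under a 3:1 ratio (total parts = 4):
  gray-bodied: 246 × 3/4 = 184.5
  ebony-bodied: 246 × 1/4 = 61.5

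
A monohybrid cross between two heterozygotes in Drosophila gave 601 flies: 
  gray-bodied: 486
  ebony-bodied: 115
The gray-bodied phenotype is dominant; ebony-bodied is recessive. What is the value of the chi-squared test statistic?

For a monohybrid cross between heterozygotes with complete dominance, the expected phenotypic ratio is 3:1.
The 3:1 ratio has 4 parts, so with N = 601 the expected counts are:
  gray-bodied: 601 × 3/4 = 450.75
  ebony-bodied: 601 × 1/4 = 150.25
χ² = Σ (O − E)² / E
  gray-bodied: (486 − 450.75)² / 450.75 = 2.7567
  ebony-bodied: (115 − 150.25)² / 150.25 = 8.2700
χ² = 2.7567 + 8.2700 = 11.0267 ≈ 11.027

11.027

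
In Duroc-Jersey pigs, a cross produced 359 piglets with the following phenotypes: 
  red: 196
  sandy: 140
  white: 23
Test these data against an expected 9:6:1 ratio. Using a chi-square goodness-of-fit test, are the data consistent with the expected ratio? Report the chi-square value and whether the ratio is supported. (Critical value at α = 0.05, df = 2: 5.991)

0.403; consistent

Expected counts for N = 359 under a 9:6:1 ratio (total parts = 16):
  red: 359 × 9/16 = 201.9375
  sandy: 359 × 6/16 = 134.625
  white: 359 × 1/16 = 22.4375
χ² = Σ (O − E)² / E
  red: (196 − 201.9375)² / 201.9375 = 0.1746
  sandy: (140 − 134.625)² / 134.625 = 0.2146
  white: (23 − 22.4375)² / 22.4375 = 0.0141
χ² = 0.1746 + 0.2146 + 0.0141 = 0.4033 ≈ 0.403
Degrees of freedom = 3 − 1 = 2; critical value at α = 0.05 is 5.991.
Since 0.403 < 5.991, we fail to reject the null hypothesis — the data are consistent with the 9:6:1 ratio.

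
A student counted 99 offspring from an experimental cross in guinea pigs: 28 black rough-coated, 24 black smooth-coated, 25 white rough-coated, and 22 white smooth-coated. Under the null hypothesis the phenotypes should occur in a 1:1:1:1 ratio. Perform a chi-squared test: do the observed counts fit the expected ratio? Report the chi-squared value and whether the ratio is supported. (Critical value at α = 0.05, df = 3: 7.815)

The 1:1:1:1 ratio has 4 parts, so with N = 99 the expected counts are:
  black rough-coated: 99 × 1/4 = 24.75
  black smooth-coated: 99 × 1/4 = 24.75
  white rough-coated: 99 × 1/4 = 24.75
  white smooth-coated: 99 × 1/4 = 24.75
χ² = Σ (O − E)² / E
  black rough-coated: (28 − 24.75)² / 24.75 = 0.4268
  black smooth-coated: (24 − 24.75)² / 24.75 = 0.0227
  white rough-coated: (25 − 24.75)² / 24.75 = 0.0025
  white smooth-coated: (22 − 24.75)² / 24.75 = 0.3056
χ² = 0.4268 + 0.0227 + 0.0025 + 0.3056 = 0.7576 ≈ 0.758
Degrees of freedom = 4 − 1 = 3; critical value at α = 0.05 is 7.815.
Since 0.758 < 7.815, we fail to reject the null hypothesis — the data are consistent with the 1:1:1:1 ratio.

0.758; consistent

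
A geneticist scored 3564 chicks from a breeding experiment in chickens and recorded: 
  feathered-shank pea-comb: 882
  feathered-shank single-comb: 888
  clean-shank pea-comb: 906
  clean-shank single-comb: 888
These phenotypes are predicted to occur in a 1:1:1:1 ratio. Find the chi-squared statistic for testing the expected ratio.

0.364

Total ratio parts = 4. Expected numbers out of 3564:
  feathered-shank pea-comb: 3564 × 1/4 = 891
  feathered-shank single-comb: 3564 × 1/4 = 891
  clean-shank pea-comb: 3564 × 1/4 = 891
  clean-shank single-comb: 3564 × 1/4 = 891
χ² = Σ (O − E)² / E
  feathered-shank pea-comb: (882 − 891)² / 891 = 0.0909
  feathered-shank single-comb: (888 − 891)² / 891 = 0.0101
  clean-shank pea-comb: (906 − 891)² / 891 = 0.2525
  clean-shank single-comb: (888 − 891)² / 891 = 0.0101
χ² = 0.0909 + 0.0101 + 0.2525 + 0.0101 = 0.3636 ≈ 0.364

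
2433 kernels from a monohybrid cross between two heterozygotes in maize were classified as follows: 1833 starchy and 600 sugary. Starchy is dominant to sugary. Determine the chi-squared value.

For a monohybrid cross between heterozygotes with complete dominance, the expected phenotypic ratio is 3:1.
Under the 3:1 hypothesis (Σ ratio = 4, N = 2433):
  starchy: 2433 × 3/4 = 1824.75
  sugary: 2433 × 1/4 = 608.25
χ² = Σ (O − E)² / E
  starchy: (1833 − 1824.75)² / 1824.75 = 0.0373
  sugary: (600 − 608.25)² / 608.25 = 0.1119
χ² = 0.0373 + 0.1119 = 0.1492 ≈ 0.149

0.149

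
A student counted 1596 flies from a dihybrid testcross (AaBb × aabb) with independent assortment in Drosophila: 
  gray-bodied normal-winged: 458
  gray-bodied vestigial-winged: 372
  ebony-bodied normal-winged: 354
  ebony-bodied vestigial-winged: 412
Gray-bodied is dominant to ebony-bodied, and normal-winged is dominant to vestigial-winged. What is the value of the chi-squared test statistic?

A dihybrid testcross with independent assortment gives a 1:1:1:1 ratio.
Total ratio parts = 4. Expected numbers out of 1596:
  gray-bodied normal-winged: 1596 × 1/4 = 399
  gray-bodied vestigial-winged: 1596 × 1/4 = 399
  ebony-bodied normal-winged: 1596 × 1/4 = 399
  ebony-bodied vestigial-winged: 1596 × 1/4 = 399
χ² = Σ (O − E)² / E
  gray-bodied normal-winged: (458 − 399)² / 399 = 8.7243
  gray-bodied vestigial-winged: (372 − 399)² / 399 = 1.8271
  ebony-bodied normal-winged: (354 − 399)² / 399 = 5.0752
  ebony-bodied vestigial-winged: (412 − 399)² / 399 = 0.4236
χ² = 8.7243 + 1.8271 + 5.0752 + 0.4236 = 16.0502 ≈ 16.050

16.050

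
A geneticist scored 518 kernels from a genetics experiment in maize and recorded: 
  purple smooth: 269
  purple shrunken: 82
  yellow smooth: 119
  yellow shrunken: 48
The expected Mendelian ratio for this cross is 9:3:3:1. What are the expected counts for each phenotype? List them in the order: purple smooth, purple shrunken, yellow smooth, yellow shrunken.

291.375, 97.125, 97.125, 32.375

The 9:3:3:1 ratio has 16 parts, so with N = 518 the expected counts are:
  purple smooth: 518 × 9/16 = 291.375
  purple shrunken: 518 × 3/16 = 97.125
  yellow smooth: 518 × 3/16 = 97.125
  yellow shrunken: 518 × 1/16 = 32.375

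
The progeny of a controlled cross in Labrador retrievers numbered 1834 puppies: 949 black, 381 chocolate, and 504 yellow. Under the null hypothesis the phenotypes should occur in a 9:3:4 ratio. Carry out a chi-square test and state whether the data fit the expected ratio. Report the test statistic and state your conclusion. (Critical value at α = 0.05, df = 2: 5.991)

Total ratio parts = 16. Expected numbers out of 1834:
  black: 1834 × 9/16 = 1031.625
  chocolate: 1834 × 3/16 = 343.875
  yellow: 1834 × 4/16 = 458.5
χ² = Σ (O − E)² / E
  black: (949 − 1031.625)² / 1031.625 = 6.6176
  chocolate: (381 − 343.875)² / 343.875 = 4.0080
  yellow: (504 − 458.5)² / 458.5 = 4.5153
χ² = 6.6176 + 4.0080 + 4.5153 = 15.1409 ≈ 15.141
Degrees of freedom = 3 − 1 = 2; critical value at α = 0.05 is 5.991.
Since 15.141 > 5.991, we reject the null hypothesis — the data do not fit the 9:3:4 ratio.

15.141; not consistent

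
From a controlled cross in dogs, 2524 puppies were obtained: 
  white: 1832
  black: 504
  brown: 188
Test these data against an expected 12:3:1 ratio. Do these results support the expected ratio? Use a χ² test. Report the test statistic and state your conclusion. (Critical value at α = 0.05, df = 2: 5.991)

The 12:3:1 ratio has 16 parts, so with N = 2524 the expected counts are:
  white: 2524 × 12/16 = 1893
  black: 2524 × 3/16 = 473.25
  brown: 2524 × 1/16 = 157.75
χ² = Σ (O − E)² / E
  white: (1832 − 1893)² / 1893 = 1.9657
  black: (504 − 473.25)² / 473.25 = 1.9980
  brown: (188 − 157.75)² / 157.75 = 5.8007
χ² = 1.9657 + 1.9980 + 5.8007 = 9.7644 ≈ 9.764
Degrees of freedom = 3 − 1 = 2; critical value at α = 0.05 is 5.991.
Since 9.764 > 5.991, we reject the null hypothesis — the data do not fit the 12:3:1 ratio.

9.764; not consistent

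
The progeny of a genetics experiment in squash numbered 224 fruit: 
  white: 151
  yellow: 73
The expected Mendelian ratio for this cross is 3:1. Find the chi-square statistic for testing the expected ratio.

6.881

Expected counts for N = 224 under a 3:1 ratio (total parts = 4):
  white: 224 × 3/4 = 168
  yellow: 224 × 1/4 = 56
χ² = Σ (O − E)² / E
  white: (151 − 168)² / 168 = 1.7202
  yellow: (73 − 56)² / 56 = 5.1607
χ² = 1.7202 + 5.1607 = 6.8809 ≈ 6.881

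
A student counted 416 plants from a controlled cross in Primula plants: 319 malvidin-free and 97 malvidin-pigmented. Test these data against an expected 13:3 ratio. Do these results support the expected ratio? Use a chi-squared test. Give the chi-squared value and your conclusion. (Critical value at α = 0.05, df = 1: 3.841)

Total ratio parts = 16. Expected numbers out of 416:
  malvidin-free: 416 × 13/16 = 338
  malvidin-pigmented: 416 × 3/16 = 78
χ² = Σ (O − E)² / E
  malvidin-free: (319 − 338)² / 338 = 1.0680
  malvidin-pigmented: (97 − 78)² / 78 = 4.6282
χ² = 1.0680 + 4.6282 = 5.6962 ≈ 5.696
Degrees of freedom = 2 − 1 = 1; critical value at α = 0.05 is 3.841.
Since 5.696 > 3.841, we reject the null hypothesis — the data do not fit the 13:3 ratio.

5.696; not consistent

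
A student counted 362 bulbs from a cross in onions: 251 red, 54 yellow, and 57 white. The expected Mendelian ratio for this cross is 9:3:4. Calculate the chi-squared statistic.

Under the 9:3:4 hypothesis (Σ ratio = 16, N = 362):
  red: 362 × 9/16 = 203.625
  yellow: 362 × 3/16 = 67.875
  white: 362 × 4/16 = 90.5
χ² = Σ (O − E)² / E
  red: (251 − 203.625)² / 203.625 = 11.0222
  yellow: (54 − 67.875)² / 67.875 = 2.8363
  white: (57 − 90.5)² / 90.5 = 12.4006
χ² = 11.0222 + 2.8363 + 12.4006 = 26.2591 ≈ 26.259

26.259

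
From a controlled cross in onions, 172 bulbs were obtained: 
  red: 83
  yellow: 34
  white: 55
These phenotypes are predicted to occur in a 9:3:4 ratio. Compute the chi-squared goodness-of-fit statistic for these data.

Total ratio parts = 16. Expected numbers out of 172:
  red: 172 × 9/16 = 96.75
  yellow: 172 × 3/16 = 32.25
  white: 172 × 4/16 = 43
χ² = Σ (O − E)² / E
  red: (83 − 96.75)² / 96.75 = 1.9541
  yellow: (34 − 32.25)² / 32.25 = 0.0950
  white: (55 − 43)² / 43 = 3.3488
χ² = 1.9541 + 0.0950 + 3.3488 = 5.3979 ≈ 5.398

5.398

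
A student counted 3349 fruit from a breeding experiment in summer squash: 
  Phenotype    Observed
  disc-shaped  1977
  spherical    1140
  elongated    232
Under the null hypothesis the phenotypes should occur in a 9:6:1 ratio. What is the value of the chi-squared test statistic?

Total ratio parts = 16. Expected numbers out of 3349:
  disc-shaped: 3349 × 9/16 = 1883.8125
  spherical: 3349 × 6/16 = 1255.875
  elongated: 3349 × 1/16 = 209.3125
χ² = Σ (O − E)² / E
  disc-shaped: (1977 − 1883.8125)² / 1883.8125 = 4.6098
  spherical: (1140 − 1255.875)² / 1255.875 = 10.6914
  elongated: (232 − 209.3125)² / 209.3125 = 2.4591
χ² = 4.6098 + 10.6914 + 2.4591 = 17.7603 ≈ 17.760

17.760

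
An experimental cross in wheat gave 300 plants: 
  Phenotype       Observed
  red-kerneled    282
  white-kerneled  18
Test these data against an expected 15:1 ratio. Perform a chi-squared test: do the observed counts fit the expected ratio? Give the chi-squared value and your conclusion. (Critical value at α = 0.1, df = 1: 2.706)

0.032; consistent

Under the 15:1 hypothesis (Σ ratio = 16, N = 300):
  red-kerneled: 300 × 15/16 = 281.25
  white-kerneled: 300 × 1/16 = 18.75
χ² = Σ (O − E)² / E
  red-kerneled: (282 − 281.25)² / 281.25 = 0.0020
  white-kerneled: (18 − 18.75)² / 18.75 = 0.0300
χ² = 0.0020 + 0.0300 = 0.032
Degrees of freedom = 2 − 1 = 1; critical value at α = 0.1 is 2.706.
Since 0.032 < 2.706, we fail to reject the null hypothesis — the data are consistent with the 15:1 ratio.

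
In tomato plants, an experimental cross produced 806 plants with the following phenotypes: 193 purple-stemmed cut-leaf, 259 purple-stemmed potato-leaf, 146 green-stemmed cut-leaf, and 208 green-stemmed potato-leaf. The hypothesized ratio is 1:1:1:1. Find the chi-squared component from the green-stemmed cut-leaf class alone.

15.287

Total ratio parts = 4. Expected numbers out of 806:
  purple-stemmed cut-leaf: 806 × 1/4 = 201.5
  purple-stemmed potato-leaf: 806 × 1/4 = 201.5
  green-stemmed cut-leaf: 806 × 1/4 = 201.5
  green-stemmed potato-leaf: 806 × 1/4 = 201.5
Contribution of green-stemmed cut-leaf: (146 − 201.5)² / 201.5 = 15.2866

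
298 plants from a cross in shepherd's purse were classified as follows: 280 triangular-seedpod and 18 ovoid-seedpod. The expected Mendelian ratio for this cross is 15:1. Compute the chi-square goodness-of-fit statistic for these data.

Total ratio parts = 16. Expected numbers out of 298:
  triangular-seedpod: 298 × 15/16 = 279.375
  ovoid-seedpod: 298 × 1/16 = 18.625
χ² = Σ (O − E)² / E
  triangular-seedpod: (280 − 279.375)² / 279.375 = 0.0014
  ovoid-seedpod: (18 − 18.625)² / 18.625 = 0.0210
χ² = 0.0014 + 0.0210 = 0.0224 ≈ 0.022

0.022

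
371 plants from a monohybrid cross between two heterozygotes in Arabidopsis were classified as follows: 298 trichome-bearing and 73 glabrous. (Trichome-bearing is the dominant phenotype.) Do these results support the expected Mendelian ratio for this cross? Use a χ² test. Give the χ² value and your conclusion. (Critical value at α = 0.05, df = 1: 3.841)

5.607; not consistent

For a monohybrid cross between heterozygotes with complete dominance, the expected phenotypic ratio is 3:1.
The 3:1 ratio has 4 parts, so with N = 371 the expected counts are:
  trichome-bearing: 371 × 3/4 = 278.25
  glabrous: 371 × 1/4 = 92.75
χ² = Σ (O − E)² / E
  trichome-bearing: (298 − 278.25)² / 278.25 = 1.4018
  glabrous: (73 − 92.75)² / 92.75 = 4.2055
χ² = 1.4018 + 4.2055 = 5.6073 ≈ 5.607
Degrees of freedom = 2 − 1 = 1; critical value at α = 0.05 is 3.841.
Since 5.607 > 3.841, we reject the null hypothesis — the data do not fit the 3:1 ratio.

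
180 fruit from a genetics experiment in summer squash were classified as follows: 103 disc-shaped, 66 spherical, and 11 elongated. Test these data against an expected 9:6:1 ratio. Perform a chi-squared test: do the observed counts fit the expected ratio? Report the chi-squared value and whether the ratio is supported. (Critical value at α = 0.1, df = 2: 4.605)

0.069; consistent

Total ratio parts = 16. Expected numbers out of 180:
  disc-shaped: 180 × 9/16 = 101.25
  spherical: 180 × 6/16 = 67.5
  elongated: 180 × 1/16 = 11.25
χ² = Σ (O − E)² / E
  disc-shaped: (103 − 101.25)² / 101.25 = 0.0302
  spherical: (66 − 67.5)² / 67.5 = 0.0333
  elongated: (11 − 11.25)² / 11.25 = 0.0056
χ² = 0.0302 + 0.0333 + 0.0056 = 0.0691 ≈ 0.069
Degrees of freedom = 3 − 1 = 2; critical value at α = 0.1 is 4.605.
Since 0.069 < 4.605, we fail to reject the null hypothesis — the data are consistent with the 9:6:1 ratio.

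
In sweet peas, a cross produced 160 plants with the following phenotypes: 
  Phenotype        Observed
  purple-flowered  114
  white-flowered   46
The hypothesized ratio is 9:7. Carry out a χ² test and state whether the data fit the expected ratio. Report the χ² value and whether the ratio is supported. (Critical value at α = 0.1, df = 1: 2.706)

14.629; not consistent

Expected counts for N = 160 under a 9:7 ratio (total parts = 16):
  purple-flowered: 160 × 9/16 = 90
  white-flowered: 160 × 7/16 = 70
χ² = Σ (O − E)² / E
  purple-flowered: (114 − 90)² / 90 = 6.4000
  white-flowered: (46 − 70)² / 70 = 8.2286
χ² = 6.4000 + 8.2286 = 14.6286 ≈ 14.629
Degrees of freedom = 2 − 1 = 1; critical value at α = 0.1 is 2.706.
Since 14.629 > 2.706, we reject the null hypothesis — the data do not fit the 9:7 ratio.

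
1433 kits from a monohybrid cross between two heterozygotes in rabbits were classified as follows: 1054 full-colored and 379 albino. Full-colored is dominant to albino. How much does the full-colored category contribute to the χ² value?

0.401

For a monohybrid cross between heterozygotes with complete dominance, the expected phenotypic ratio is 3:1.
The 3:1 ratio has 4 parts, so with N = 1433 the expected counts are:
  full-colored: 1433 × 3/4 = 1074.75
  albino: 1433 × 1/4 = 358.25
Contribution of full-colored: (1054 − 1074.75)² / 1074.75 = 0.4006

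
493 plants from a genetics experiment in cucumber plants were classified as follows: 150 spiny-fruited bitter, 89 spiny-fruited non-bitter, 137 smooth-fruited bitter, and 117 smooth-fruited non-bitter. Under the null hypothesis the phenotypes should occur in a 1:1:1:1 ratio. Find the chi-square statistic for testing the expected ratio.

Total ratio parts = 4. Expected numbers out of 493:
  spiny-fruited bitter: 493 × 1/4 = 123.25
  spiny-fruited non-bitter: 493 × 1/4 = 123.25
  smooth-fruited bitter: 493 × 1/4 = 123.25
  smooth-fruited non-bitter: 493 × 1/4 = 123.25
χ² = Σ (O − E)² / E
  spiny-fruited bitter: (150 − 123.25)² / 123.25 = 5.8058
  spiny-fruited non-bitter: (89 − 123.25)² / 123.25 = 9.5177
  smooth-fruited bitter: (137 − 123.25)² / 123.25 = 1.5340
  smooth-fruited non-bitter: (117 − 123.25)² / 123.25 = 0.3169
χ² = 5.8058 + 9.5177 + 1.5340 + 0.3169 = 17.1744 ≈ 17.174

17.174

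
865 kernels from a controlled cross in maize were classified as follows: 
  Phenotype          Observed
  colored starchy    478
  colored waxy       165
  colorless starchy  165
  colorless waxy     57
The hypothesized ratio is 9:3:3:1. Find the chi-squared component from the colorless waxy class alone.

Under the 9:3:3:1 hypothesis (Σ ratio = 16, N = 865):
  colored starchy: 865 × 9/16 = 486.5625
  colored waxy: 865 × 3/16 = 162.1875
  colorless starchy: 865 × 3/16 = 162.1875
  colorless waxy: 865 × 1/16 = 54.0625
Contribution of colorless waxy: (57 − 54.0625)² / 54.0625 = 0.1596

0.160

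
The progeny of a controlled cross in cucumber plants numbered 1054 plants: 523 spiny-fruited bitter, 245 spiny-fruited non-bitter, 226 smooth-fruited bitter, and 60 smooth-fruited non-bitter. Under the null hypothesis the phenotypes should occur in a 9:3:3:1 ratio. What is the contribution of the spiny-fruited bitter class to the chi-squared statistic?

8.235

Expected counts for N = 1054 under a 9:3:3:1 ratio (total parts = 16):
  spiny-fruited bitter: 1054 × 9/16 = 592.875
  spiny-fruited non-bitter: 1054 × 3/16 = 197.625
  smooth-fruited bitter: 1054 × 3/16 = 197.625
  smooth-fruited non-bitter: 1054 × 1/16 = 65.875
Contribution of spiny-fruited bitter: (523 − 592.875)² / 592.875 = 8.2353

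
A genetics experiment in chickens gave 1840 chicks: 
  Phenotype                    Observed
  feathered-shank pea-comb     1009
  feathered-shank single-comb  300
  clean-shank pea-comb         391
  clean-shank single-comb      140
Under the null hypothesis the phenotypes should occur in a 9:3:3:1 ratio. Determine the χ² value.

18.091

The 9:3:3:1 ratio has 16 parts, so with N = 1840 the expected counts are:
  feathered-shank pea-comb: 1840 × 9/16 = 1035
  feathered-shank single-comb: 1840 × 3/16 = 345
  clean-shank pea-comb: 1840 × 3/16 = 345
  clean-shank single-comb: 1840 × 1/16 = 115
χ² = Σ (O − E)² / E
  feathered-shank pea-comb: (1009 − 1035)² / 1035 = 0.6531
  feathered-shank single-comb: (300 − 345)² / 345 = 5.8696
  clean-shank pea-comb: (391 − 345)² / 345 = 6.1333
  clean-shank single-comb: (140 − 115)² / 115 = 5.4348
χ² = 0.6531 + 5.8696 + 6.1333 + 5.4348 = 18.0908 ≈ 18.091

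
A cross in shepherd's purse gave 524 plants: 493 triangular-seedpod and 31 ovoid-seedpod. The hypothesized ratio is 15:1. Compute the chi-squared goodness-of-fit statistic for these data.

The 15:1 ratio has 16 parts, so with N = 524 the expected counts are:
  triangular-seedpod: 524 × 15/16 = 491.25
  ovoid-seedpod: 524 × 1/16 = 32.75
χ² = Σ (O − E)² / E
  triangular-seedpod: (493 − 491.25)² / 491.25 = 0.0062
  ovoid-seedpod: (31 − 32.75)² / 32.75 = 0.0935
χ² = 0.0062 + 0.0935 = 0.0997 ≈ 0.100

0.100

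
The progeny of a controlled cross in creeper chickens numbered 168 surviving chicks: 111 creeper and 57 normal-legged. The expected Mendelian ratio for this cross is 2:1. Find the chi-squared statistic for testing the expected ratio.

The 2:1 ratio has 3 parts, so with N = 168 the expected counts are:
  creeper: 168 × 2/3 = 112
  normal-legged: 168 × 1/3 = 56
χ² = Σ (O − E)² / E
  creeper: (111 − 112)² / 112 = 0.0089
  normal-legged: (57 − 56)² / 56 = 0.0179
χ² = 0.0089 + 0.0179 = 0.0268 ≈ 0.027

0.027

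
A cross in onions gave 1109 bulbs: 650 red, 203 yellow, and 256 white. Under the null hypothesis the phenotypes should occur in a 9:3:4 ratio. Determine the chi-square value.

2.845

Total ratio parts = 16. Expected numbers out of 1109:
  red: 1109 × 9/16 = 623.8125
  yellow: 1109 × 3/16 = 207.9375
  white: 1109 × 4/16 = 277.25
χ² = Σ (O − E)² / E
  red: (650 − 623.8125)² / 623.8125 = 1.0993
  yellow: (203 − 207.9375)² / 207.9375 = 0.1172
  white: (256 − 277.25)² / 277.25 = 1.6287
χ² = 1.0993 + 0.1172 + 1.6287 = 2.8452 ≈ 2.845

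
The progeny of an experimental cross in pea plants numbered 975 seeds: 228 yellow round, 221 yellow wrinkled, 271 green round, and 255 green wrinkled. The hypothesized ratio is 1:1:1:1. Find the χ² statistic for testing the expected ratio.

Under the 1:1:1:1 hypothesis (Σ ratio = 4, N = 975):
  yellow round: 975 × 1/4 = 243.75
  yellow wrinkled: 975 × 1/4 = 243.75
  green round: 975 × 1/4 = 243.75
  green wrinkled: 975 × 1/4 = 243.75
χ² = Σ (O − E)² / E
  yellow round: (228 − 243.75)² / 243.75 = 1.0177
  yellow wrinkled: (221 − 243.75)² / 243.75 = 2.1233
  green round: (271 − 243.75)² / 243.75 = 3.0464
  green wrinkled: (255 − 243.75)² / 243.75 = 0.5192
χ² = 1.0177 + 2.1233 + 3.0464 + 0.5192 = 6.7066 ≈ 6.707

6.707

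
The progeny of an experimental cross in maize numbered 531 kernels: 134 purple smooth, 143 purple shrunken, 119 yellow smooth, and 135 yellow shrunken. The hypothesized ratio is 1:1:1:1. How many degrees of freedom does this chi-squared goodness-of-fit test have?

A goodness-of-fit test with 4 phenotype classes has df = 4 − 1 = 3.

3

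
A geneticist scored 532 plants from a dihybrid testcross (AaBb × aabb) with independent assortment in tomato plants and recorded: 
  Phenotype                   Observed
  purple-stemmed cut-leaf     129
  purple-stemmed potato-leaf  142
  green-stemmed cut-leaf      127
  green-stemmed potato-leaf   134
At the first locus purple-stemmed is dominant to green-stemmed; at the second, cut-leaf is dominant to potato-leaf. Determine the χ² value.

A dihybrid testcross with independent assortment gives a 1:1:1:1 ratio.
Total ratio parts = 4. Expected numbers out of 532:
  purple-stemmed cut-leaf: 532 × 1/4 = 133
  purple-stemmed potato-leaf: 532 × 1/4 = 133
  green-stemmed cut-leaf: 532 × 1/4 = 133
  green-stemmed potato-leaf: 532 × 1/4 = 133
χ² = Σ (O − E)² / E
  purple-stemmed cut-leaf: (129 − 133)² / 133 = 0.1203
  purple-stemmed potato-leaf: (142 − 133)² / 133 = 0.6090
  green-stemmed cut-leaf: (127 − 133)² / 133 = 0.2707
  green-stemmed potato-leaf: (134 − 133)² / 133 = 0.0075
χ² = 0.1203 + 0.6090 + 0.2707 + 0.0075 = 1.0075 ≈ 1.008

1.008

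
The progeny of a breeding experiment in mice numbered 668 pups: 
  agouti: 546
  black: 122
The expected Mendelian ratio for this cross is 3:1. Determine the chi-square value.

16.168

Under the 3:1 hypothesis (Σ ratio = 4, N = 668):
  agouti: 668 × 3/4 = 501
  black: 668 × 1/4 = 167
χ² = Σ (O − E)² / E
  agouti: (546 − 501)² / 501 = 4.0419
  black: (122 − 167)² / 167 = 12.1257
χ² = 4.0419 + 12.1257 = 16.1676 ≈ 16.168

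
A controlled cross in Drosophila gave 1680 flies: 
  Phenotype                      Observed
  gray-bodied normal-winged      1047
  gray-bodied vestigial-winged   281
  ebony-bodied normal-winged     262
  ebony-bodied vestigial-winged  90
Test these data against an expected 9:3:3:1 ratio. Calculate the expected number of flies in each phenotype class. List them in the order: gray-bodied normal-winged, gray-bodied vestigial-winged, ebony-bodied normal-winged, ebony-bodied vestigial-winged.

Under the 9:3:3:1 hypothesis (Σ ratio = 16, N = 1680):
  gray-bodied normal-winged: 1680 × 9/16 = 945
  gray-bodied vestigial-winged: 1680 × 3/16 = 315
  ebony-bodied normal-winged: 1680 × 3/16 = 315
  ebony-bodied vestigial-winged: 1680 × 1/16 = 105

945, 315, 315, 105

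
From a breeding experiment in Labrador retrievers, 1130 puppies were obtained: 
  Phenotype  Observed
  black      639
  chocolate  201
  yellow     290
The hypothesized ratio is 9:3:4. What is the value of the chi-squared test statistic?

0.775

Total ratio parts = 16. Expected numbers out of 1130:
  black: 1130 × 9/16 = 635.625
  chocolate: 1130 × 3/16 = 211.875
  yellow: 1130 × 4/16 = 282.5
χ² = Σ (O − E)² / E
  black: (639 − 635.625)² / 635.625 = 0.0179
  chocolate: (201 − 211.875)² / 211.875 = 0.5582
  yellow: (290 − 282.5)² / 282.5 = 0.1991
χ² = 0.0179 + 0.5582 + 0.1991 = 0.7752 ≈ 0.775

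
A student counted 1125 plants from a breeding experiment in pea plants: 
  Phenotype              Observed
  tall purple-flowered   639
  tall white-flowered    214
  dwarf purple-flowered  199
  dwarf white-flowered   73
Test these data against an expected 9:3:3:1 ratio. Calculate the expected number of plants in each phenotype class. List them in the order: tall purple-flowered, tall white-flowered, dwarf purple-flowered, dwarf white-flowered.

632.8125, 210.9375, 210.9375, 70.3125

Under the 9:3:3:1 hypothesis (Σ ratio = 16, N = 1125):
  tall purple-flowered: 1125 × 9/16 = 632.8125
  tall white-flowered: 1125 × 3/16 = 210.9375
  dwarf purple-flowered: 1125 × 3/16 = 210.9375
  dwarf white-flowered: 1125 × 1/16 = 70.3125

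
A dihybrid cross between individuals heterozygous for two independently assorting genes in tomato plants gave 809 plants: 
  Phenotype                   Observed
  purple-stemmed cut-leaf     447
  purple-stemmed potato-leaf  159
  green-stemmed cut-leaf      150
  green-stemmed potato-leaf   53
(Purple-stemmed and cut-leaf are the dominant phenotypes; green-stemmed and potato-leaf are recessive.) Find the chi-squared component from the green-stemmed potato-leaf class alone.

A dihybrid F₂ with independent assortment and complete dominance at both loci gives a 9:3:3:1 phenotypic ratio.
Expected counts for N = 809 under a 9:3:3:1 ratio (total parts = 16):
  purple-stemmed cut-leaf: 809 × 9/16 = 455.0625
  purple-stemmed potato-leaf: 809 × 3/16 = 151.6875
  green-stemmed cut-leaf: 809 × 3/16 = 151.6875
  green-stemmed potato-leaf: 809 × 1/16 = 50.5625
Contribution of green-stemmed potato-leaf: (53 − 50.5625)² / 50.5625 = 0.1175

0.118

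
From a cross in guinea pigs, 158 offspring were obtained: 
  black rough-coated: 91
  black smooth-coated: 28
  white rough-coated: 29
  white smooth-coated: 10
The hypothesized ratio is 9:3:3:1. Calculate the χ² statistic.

0.155

Expected counts for N = 158 under a 9:3:3:1 ratio (total parts = 16):
  black rough-coated: 158 × 9/16 = 88.875
  black smooth-coated: 158 × 3/16 = 29.625
  white rough-coated: 158 × 3/16 = 29.625
  white smooth-coated: 158 × 1/16 = 9.875
χ² = Σ (O − E)² / E
  black rough-coated: (91 − 88.875)² / 88.875 = 0.0508
  black smooth-coated: (28 − 29.625)² / 29.625 = 0.0891
  white rough-coated: (29 − 29.625)² / 29.625 = 0.0132
  white smooth-coated: (10 − 9.875)² / 9.875 = 0.0016
χ² = 0.0508 + 0.0891 + 0.0132 + 0.0016 = 0.1547 ≈ 0.155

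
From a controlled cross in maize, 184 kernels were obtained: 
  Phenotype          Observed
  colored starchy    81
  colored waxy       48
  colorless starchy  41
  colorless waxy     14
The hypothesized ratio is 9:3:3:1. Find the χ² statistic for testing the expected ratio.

11.942

The 9:3:3:1 ratio has 16 parts, so with N = 184 the expected counts are:
  colored starchy: 184 × 9/16 = 103.5
  colored waxy: 184 × 3/16 = 34.5
  colorless starchy: 184 × 3/16 = 34.5
  colorless waxy: 184 × 1/16 = 11.5
χ² = Σ (O − E)² / E
  colored starchy: (81 − 103.5)² / 103.5 = 4.8913
  colored waxy: (48 − 34.5)² / 34.5 = 5.2826
  colorless starchy: (41 − 34.5)² / 34.5 = 1.2246
  colorless waxy: (14 − 11.5)² / 11.5 = 0.5435
χ² = 4.8913 + 5.2826 + 1.2246 + 0.5435 = 11.942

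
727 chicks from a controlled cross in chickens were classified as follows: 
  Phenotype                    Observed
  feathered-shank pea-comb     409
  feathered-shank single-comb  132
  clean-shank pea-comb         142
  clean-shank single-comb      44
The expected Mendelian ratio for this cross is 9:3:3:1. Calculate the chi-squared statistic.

0.419

Under the 9:3:3:1 hypothesis (Σ ratio = 16, N = 727):
  feathered-shank pea-comb: 727 × 9/16 = 408.9375
  feathered-shank single-comb: 727 × 3/16 = 136.3125
  clean-shank pea-comb: 727 × 3/16 = 136.3125
  clean-shank single-comb: 727 × 1/16 = 45.4375
χ² = Σ (O − E)² / E
  feathered-shank pea-comb: (409 − 408.9375)² / 408.9375 = 0.0000
  feathered-shank single-comb: (132 − 136.3125)² / 136.3125 = 0.1364
  clean-shank pea-comb: (142 − 136.3125)² / 136.3125 = 0.2373
  clean-shank single-comb: (44 − 45.4375)² / 45.4375 = 0.0455
χ² = 0.0000 + 0.1364 + 0.2373 + 0.0455 = 0.4192 ≈ 0.419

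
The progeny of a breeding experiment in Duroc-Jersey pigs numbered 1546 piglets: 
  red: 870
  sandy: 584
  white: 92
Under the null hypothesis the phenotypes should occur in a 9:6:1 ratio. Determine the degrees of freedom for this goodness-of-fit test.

2

A goodness-of-fit test with 3 phenotype classes has df = 3 − 1 = 2.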